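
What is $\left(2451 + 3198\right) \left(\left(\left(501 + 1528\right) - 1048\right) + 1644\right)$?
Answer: $14828625$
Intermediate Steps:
$\left(2451 + 3198\right) \left(\left(\left(501 + 1528\right) - 1048\right) + 1644\right) = 5649 \left(\left(2029 - 1048\right) + 1644\right) = 5649 \left(981 + 1644\right) = 5649 \cdot 2625 = 14828625$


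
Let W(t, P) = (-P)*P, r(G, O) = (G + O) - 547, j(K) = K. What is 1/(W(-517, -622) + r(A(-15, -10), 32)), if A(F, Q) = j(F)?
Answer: -1/387414 ≈ -2.5812e-6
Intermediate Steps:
A(F, Q) = F
r(G, O) = -547 + G + O
W(t, P) = -P²
1/(W(-517, -622) + r(A(-15, -10), 32)) = 1/(-1*(-622)² + (-547 - 15 + 32)) = 1/(-1*386884 - 530) = 1/(-386884 - 530) = 1/(-387414) = -1/387414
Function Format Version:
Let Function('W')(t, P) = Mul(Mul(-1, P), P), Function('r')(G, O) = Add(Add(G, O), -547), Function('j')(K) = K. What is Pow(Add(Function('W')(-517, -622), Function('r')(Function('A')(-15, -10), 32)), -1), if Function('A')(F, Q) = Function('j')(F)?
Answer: Rational(-1, 387414) ≈ -2.5812e-6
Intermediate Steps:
Function('A')(F, Q) = F
Function('r')(G, O) = Add(-547, G, O)
Function('W')(t, P) = Mul(-1, Pow(P, 2))
Pow(Add(Function('W')(-517, -622), Function('r')(Function('A')(-15, -10), 32)), -1) = Pow(Add(Mul(-1, Pow(-622, 2)), Add(-547, -15, 32)), -1) = Pow(Add(Mul(-1, 386884), -530), -1) = Pow(Add(-386884, -530), -1) = Pow(-387414, -1) = Rational(-1, 387414)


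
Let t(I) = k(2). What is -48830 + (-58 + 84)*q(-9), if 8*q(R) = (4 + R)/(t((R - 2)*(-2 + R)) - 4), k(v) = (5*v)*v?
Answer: -3125185/64 ≈ -48831.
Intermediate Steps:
k(v) = 5*v²
t(I) = 20 (t(I) = 5*2² = 5*4 = 20)
q(R) = 1/32 + R/128 (q(R) = ((4 + R)/(20 - 4))/8 = ((4 + R)/16)/8 = ((4 + R)*(1/16))/8 = (¼ + R/16)/8 = 1/32 + R/128)
-48830 + (-58 + 84)*q(-9) = -48830 + (-58 + 84)*(1/32 + (1/128)*(-9)) = -48830 + 26*(1/32 - 9/128) = -48830 + 26*(-5/128) = -48830 - 65/64 = -3125185/64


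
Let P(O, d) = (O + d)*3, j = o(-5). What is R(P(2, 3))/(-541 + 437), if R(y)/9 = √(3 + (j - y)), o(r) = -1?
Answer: -9*I*√13/104 ≈ -0.31202*I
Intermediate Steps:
j = -1
P(O, d) = 3*O + 3*d
R(y) = 9*√(2 - y) (R(y) = 9*√(3 + (-1 - y)) = 9*√(2 - y))
R(P(2, 3))/(-541 + 437) = (9*√(2 - (3*2 + 3*3)))/(-541 + 437) = (9*√(2 - (6 + 9)))/(-104) = -9*√(2 - 1*15)/104 = -9*√(2 - 15)/104 = -9*√(-13)/104 = -9*I*√13/104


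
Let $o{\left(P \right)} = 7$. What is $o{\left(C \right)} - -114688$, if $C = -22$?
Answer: $114695$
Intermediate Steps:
$o{\left(C \right)} - -114688 = 7 - -114688 = 7 + 114688 = 114695$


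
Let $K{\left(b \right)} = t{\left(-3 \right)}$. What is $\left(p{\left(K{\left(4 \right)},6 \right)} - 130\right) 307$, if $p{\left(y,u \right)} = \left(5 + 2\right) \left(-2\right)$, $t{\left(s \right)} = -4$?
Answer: $-44208$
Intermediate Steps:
$K{\left(b \right)} = -4$
$p{\left(y,u \right)} = -14$ ($p{\left(y,u \right)} = 7 \left(-2\right) = -14$)
$\left(p{\left(K{\left(4 \right)},6 \right)} - 130\right) 307 = \left(-14 - 130\right) 307 = \left(-144\right) 307 = -44208$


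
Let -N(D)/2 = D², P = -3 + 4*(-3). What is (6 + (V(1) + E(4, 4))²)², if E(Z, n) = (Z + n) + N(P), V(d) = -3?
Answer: 39216276961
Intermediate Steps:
P = -15 (P = -3 - 12 = -15)
N(D) = -2*D²
E(Z, n) = -450 + Z + n (E(Z, n) = (Z + n) - 2*(-15)² = (Z + n) - 2*225 = (Z + n) - 450 = -450 + Z + n)
(6 + (V(1) + E(4, 4))²)² = (6 + (-3 + (-450 + 4 + 4))²)² = (6 + (-3 - 442)²)² = (6 + (-445)²)² = (6 + 198025)² = 198031² = 39216276961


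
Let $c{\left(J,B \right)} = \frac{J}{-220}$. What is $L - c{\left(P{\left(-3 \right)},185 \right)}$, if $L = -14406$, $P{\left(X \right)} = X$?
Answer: $- \frac{3169323}{220} \approx -14406.0$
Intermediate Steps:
$c{\left(J,B \right)} = - \frac{J}{220}$ ($c{\left(J,B \right)} = J \left(- \frac{1}{220}\right) = - \frac{J}{220}$)
$L - c{\left(P{\left(-3 \right)},185 \right)} = -14406 - \left(- \frac{1}{220}\right) \left(-3\right) = -14406 - \frac{3}{220} = - \frac{3169323}{220}$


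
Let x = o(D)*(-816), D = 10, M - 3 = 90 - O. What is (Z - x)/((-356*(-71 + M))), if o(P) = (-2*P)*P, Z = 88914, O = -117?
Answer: 37143/24742 ≈ 1.5012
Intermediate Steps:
M = 210 (M = 3 + (90 - 1*(-117)) = 3 + (90 + 117) = 3 + 207 = 210)
o(P) = -2*P**2
x = 163200 (x = -2*10**2*(-816) = -2*100*(-816) = -200*(-816) = 163200)
(Z - x)/((-356*(-71 + M))) = (88914 - 1*163200)/((-356*(-71 + 210))) = (88914 - 163200)/((-356*139)) = -74286/(-49484) = -74286*(-1/49484) = 37143/24742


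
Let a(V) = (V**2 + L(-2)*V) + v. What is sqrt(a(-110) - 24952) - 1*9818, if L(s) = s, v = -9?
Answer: -9818 + I*sqrt(12641) ≈ -9818.0 + 112.43*I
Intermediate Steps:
a(V) = -9 + V**2 - 2*V (a(V) = (V**2 - 2*V) - 9 = -9 + V**2 - 2*V)
sqrt(a(-110) - 24952) - 1*9818 = sqrt((-9 + (-110)**2 - 2*(-110)) - 24952) - 1*9818 = sqrt((-9 + 12100 + 220) - 24952) - 9818 = sqrt(12311 - 24952) - 9818 = sqrt(-12641) - 9818 = I*sqrt(12641) - 9818 = -9818 + I*sqrt(12641)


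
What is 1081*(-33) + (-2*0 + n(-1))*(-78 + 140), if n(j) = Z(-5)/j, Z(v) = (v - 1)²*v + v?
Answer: -24203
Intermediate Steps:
Z(v) = v + v*(-1 + v)² (Z(v) = (-1 + v)²*v + v = v*(-1 + v)² + v = v + v*(-1 + v)²)
n(j) = -185/j (n(j) = (-5*(1 + (-1 - 5)²))/j = (-5*(1 + (-6)²))/j = (-5*(1 + 36))/j = (-5*37)/j = -185/j)
1081*(-33) + (-2*0 + n(-1))*(-78 + 140) = 1081*(-33) + (-2*0 - 185/(-1))*(-78 + 140) = -35673 + (0 - 185*(-1))*62 = -35673 + (0 + 185)*62 = -35673 + 185*62 = -35673 + 11470 = -24203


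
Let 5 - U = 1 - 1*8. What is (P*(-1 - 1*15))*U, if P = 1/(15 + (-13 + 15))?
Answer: -192/17 ≈ -11.294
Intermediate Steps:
U = 12 (U = 5 - (1 - 1*8) = 5 - (1 - 8) = 5 - 1*(-7) = 5 + 7 = 12)
P = 1/17 (P = 1/(15 + 2) = 1/17 ≈ 0.058824)
(P*(-1 - 1*15))*U = ((-1 - 1*15)/17)*12 = ((-1 - 15)/17)*12 = ((1/17)*(-16))*12 = -16/17*12 = -192/17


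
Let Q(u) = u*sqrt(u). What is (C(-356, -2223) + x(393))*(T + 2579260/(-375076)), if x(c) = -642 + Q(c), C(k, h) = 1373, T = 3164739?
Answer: 216927003293956/93769 + 116624230225068*sqrt(393)/93769 ≈ 2.6970e+10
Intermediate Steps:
Q(u) = u**(3/2)
x(c) = -642 + c**(3/2)
(C(-356, -2223) + x(393))*(T + 2579260/(-375076)) = (1373 + (-642 + 393**(3/2)))*(3164739 + 2579260/(-375076)) = (1373 + (-642 + 393*sqrt(393)))*(3164739 + 2579260*(-1/375076)) = (731 + 393*sqrt(393))*(3164739 - 644815/93769) = (731 + 393*sqrt(393))*(296753766476/93769) = 216927003293956/93769 + 116624230225068*sqrt(393)/93769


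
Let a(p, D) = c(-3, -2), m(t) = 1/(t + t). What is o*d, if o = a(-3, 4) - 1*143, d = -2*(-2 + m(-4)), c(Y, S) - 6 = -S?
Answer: -2295/4 ≈ -573.75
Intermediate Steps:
m(t) = 1/(2*t)
c(Y, S) = 6 - S
a(p, D) = 8 (a(p, D) = 6 - 1*(-2) = 6 + 2 = 8)
d = 17/4 (d = -2*(-2 + (1/2)/(-4)) = -2*(-2 + (1/2)*(-1/4)) = -2*(-2 - 1/8) = -2*(-17/8) = 17/4 ≈ 4.2500)
o = -135 (o = 8 - 1*143 = 8 - 143 = -135)
o*d = -135*17/4 = -2295/4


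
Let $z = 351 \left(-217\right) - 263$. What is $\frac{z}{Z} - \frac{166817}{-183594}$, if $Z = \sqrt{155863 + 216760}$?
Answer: $\frac{166817}{183594} - \frac{76430 \sqrt{372623}}{372623} \approx -124.3$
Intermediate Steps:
$Z = \sqrt{372623} \approx 610.43$
$z = -76430$ ($z = -76167 - 263 = -76430$)
$\frac{z}{Z} - \frac{166817}{-183594} = - \frac{76430}{\sqrt{372623}} - \frac{166817}{-183594} = - 76430 \frac{\sqrt{372623}}{372623} - - \frac{166817}{183594} = - \frac{76430 \sqrt{372623}}{372623} + \frac{166817}{183594} = \frac{166817}{183594} - \frac{76430 \sqrt{372623}}{372623}$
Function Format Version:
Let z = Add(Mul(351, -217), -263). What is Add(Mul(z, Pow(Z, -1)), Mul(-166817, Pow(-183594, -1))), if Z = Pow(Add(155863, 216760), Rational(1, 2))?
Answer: Add(Rational(166817, 183594), Mul(Rational(-76430, 372623), Pow(372623, Rational(1, 2)))) ≈ -124.30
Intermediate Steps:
Z = Pow(372623, Rational(1, 2)) ≈ 610.43
z = -76430 (z = Add(-76167, -263) = -76430)
Add(Mul(z, Pow(Z, -1)), Mul(-166817, Pow(-183594, -1))) = Add(Mul(-76430, Pow(Pow(372623, Rational(1, 2)), -1)), Mul(-166817, Pow(-183594, -1))) = Add(Mul(-76430, Mul(Rational(1, 372623), Pow(372623, Rational(1, 2)))), Mul(-166817, Rational(-1, 183594))) = Add(Mul(Rational(-76430, 372623), Pow(372623, Rational(1, 2))), Rational(166817, 183594)) = Add(Rational(166817, 183594), Mul(Rational(-76430, 372623), Pow(372623, Rational(1, 2))))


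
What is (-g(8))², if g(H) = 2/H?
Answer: 1/16 ≈ 0.062500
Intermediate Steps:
(-g(8))² = (-2/8)² = (-1*¼)² = (-¼)² = 1/16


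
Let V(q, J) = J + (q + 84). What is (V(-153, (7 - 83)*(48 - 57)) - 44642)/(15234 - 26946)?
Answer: 44027/11712 ≈ 3.7591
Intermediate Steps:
V(q, J) = 84 + J + q (V(q, J) = J + (84 + q) = 84 + J + q)
(V(-153, (7 - 83)*(48 - 57)) - 44642)/(15234 - 26946) = ((84 + (7 - 83)*(48 - 57) - 153) - 44642)/(15234 - 26946) = ((84 - 76*(-9) - 153) - 44642)/(-11712) = ((84 + 684 - 153) - 44642)*(-1/11712) = (615 - 44642)*(-1/11712) = -44027*(-1/11712) = 44027/11712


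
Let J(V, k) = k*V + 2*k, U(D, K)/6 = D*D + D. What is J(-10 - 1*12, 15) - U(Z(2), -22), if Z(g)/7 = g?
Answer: -1560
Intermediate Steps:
Z(g) = 7*g
U(D, K) = 6*D + 6*D² (U(D, K) = 6*(D*D + D) = 6*(D² + D) = 6*(D + D²) = 6*D + 6*D²)
J(V, k) = 2*k + V*k (J(V, k) = V*k + 2*k = 2*k + V*k)
J(-10 - 1*12, 15) - U(Z(2), -22) = 15*(2 + (-10 - 1*12)) - 6*7*2*(1 + 7*2) = 15*(2 + (-10 - 12)) - 6*14*(1 + 14) = 15*(2 - 22) - 6*14*15 = 15*(-20) - 1*1260 = -300 - 1260 = -1560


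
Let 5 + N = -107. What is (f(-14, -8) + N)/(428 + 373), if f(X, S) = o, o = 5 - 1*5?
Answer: -112/801 ≈ -0.13983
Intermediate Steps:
N = -112 (N = -5 - 107 = -112)
o = 0 (o = 5 - 5 = 0)
f(X, S) = 0
(f(-14, -8) + N)/(428 + 373) = (0 - 112)/(428 + 373) = -112/801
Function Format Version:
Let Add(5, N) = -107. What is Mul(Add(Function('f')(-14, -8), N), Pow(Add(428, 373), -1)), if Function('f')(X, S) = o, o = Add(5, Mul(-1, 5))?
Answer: Rational(-112, 801) ≈ -0.13983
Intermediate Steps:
N = -112 (N = Add(-5, -107) = -112)
o = 0 (o = Add(5, -5) = 0)
Function('f')(X, S) = 0
Mul(Add(Function('f')(-14, -8), N), Pow(Add(428, 373), -1)) = Mul(Add(0, -112), Pow(Add(428, 373), -1)) = Mul(-112, Pow(801, -1)) = Mul(-112, Rational(1, 801)) = Rational(-112, 801)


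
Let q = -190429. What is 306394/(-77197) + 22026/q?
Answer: -3160349692/773713027 ≈ -4.0847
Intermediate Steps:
306394/(-77197) + 22026/q = 306394/(-77197) + 22026/(-190429) = 306394*(-1/77197) + 22026*(-1/190429) = -16126/4063 - 22026/190429 = -3160349692/773713027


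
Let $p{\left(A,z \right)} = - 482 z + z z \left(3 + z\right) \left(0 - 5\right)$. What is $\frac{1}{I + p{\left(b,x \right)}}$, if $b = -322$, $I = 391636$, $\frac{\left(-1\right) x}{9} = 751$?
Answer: $\frac{1}{1543211905654} \approx 6.48 \cdot 10^{-13}$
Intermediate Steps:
$x = -6759$ ($x = \left(-9\right) 751 = -6759$)
$p{\left(A,z \right)} = - 482 z + z^{2} \left(-15 - 5 z\right)$ ($p{\left(A,z \right)} = - 482 z + z^{2} \left(3 + z\right) \left(-5\right) = - 482 z + z^{2} \left(-15 - 5 z\right)$)
$\frac{1}{I + p{\left(b,x \right)}} = \frac{1}{391636 - - 6759 \left(482 + 5 \left(-6759\right)^{2} + 15 \left(-6759\right)\right)} = \frac{1}{391636 - - 6759 \left(482 + 5 \cdot 45684081 - 101385\right)} = \frac{1}{391636 - - 6759 \left(482 + 228420405 - 101385\right)} = \frac{1}{391636 - \left(-6759\right) 228319502} = \frac{1}{391636 + 1543211514018} = \frac{1}{1543211905654}$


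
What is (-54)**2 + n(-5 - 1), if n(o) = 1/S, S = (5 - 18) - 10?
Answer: 67067/23 ≈ 2916.0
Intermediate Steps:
S = -23 (S = -13 - 10 = -23)
n(o) = -1/23 (n(o) = 1/(-23) = -1/23)
(-54)**2 + n(-5 - 1) = (-54)**2 - 1/23 = 2916 - 1/23 = 67067/23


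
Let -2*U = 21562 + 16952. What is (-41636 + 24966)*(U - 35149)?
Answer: 906948020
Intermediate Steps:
U = -19257 (U = -(21562 + 16952)/2 = -½*38514 = -19257)
(-41636 + 24966)*(U - 35149) = (-41636 + 24966)*(-19257 - 35149) = -16670*(-54406) = 906948020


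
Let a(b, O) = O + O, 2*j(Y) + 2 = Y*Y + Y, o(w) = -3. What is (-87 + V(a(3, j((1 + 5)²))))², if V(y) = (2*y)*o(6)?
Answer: 65076489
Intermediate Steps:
j(Y) = -1 + Y/2 + Y²/2 (j(Y) = -1 + (Y*Y + Y)/2 = -1 + (Y² + Y)/2 = -1 + (Y + Y²)/2 = -1 + (Y/2 + Y²/2) = -1 + Y/2 + Y²/2)
a(b, O) = 2*O
V(y) = -6*y (V(y) = (2*y)*(-3) = -6*y)
(-87 + V(a(3, j((1 + 5)²))))² = (-87 - 12*(-1 + (1 + 5)²/2 + ((1 + 5)²)²/2))² = (-87 - 12*(-1 + (½)*6² + (6²)²/2))² = (-87 - 12*(-1 + (½)*36 + (½)*36²))² = (-87 - 12*(-1 + 18 + (½)*1296))² = (-87 - 12*(-1 + 18 + 648))² = (-87 - 12*665)² = (-87 - 6*1330)² = (-87 - 7980)² = (-8067)² = 65076489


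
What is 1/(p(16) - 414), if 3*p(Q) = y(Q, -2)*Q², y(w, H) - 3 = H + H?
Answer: -3/1498 ≈ -0.0020027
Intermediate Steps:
y(w, H) = 3 + 2*H (y(w, H) = 3 + (H + H) = 3 + 2*H)
p(Q) = -Q²/3 (p(Q) = ((3 + 2*(-2))*Q²)/3 = ((3 - 4)*Q²)/3 = (-Q²)/3 = -Q²/3)
1/(p(16) - 414) = 1/(-⅓*16² - 414) = 1/(-⅓*256 - 414) = 1/(-256/3 - 414) = 1/(-1498/3) = -3/1498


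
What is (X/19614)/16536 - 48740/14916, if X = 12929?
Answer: -188190447619/57593002896 ≈ -3.2676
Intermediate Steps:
(X/19614)/16536 - 48740/14916 = (12929/19614)/16536 - 48740/14916 = (12929*(1/19614))*(1/16536) - 48740*1/14916 = (1847/2802)*(1/16536) - 12185/3729 = 1847/46333872 - 12185/3729 = -188190447619/57593002896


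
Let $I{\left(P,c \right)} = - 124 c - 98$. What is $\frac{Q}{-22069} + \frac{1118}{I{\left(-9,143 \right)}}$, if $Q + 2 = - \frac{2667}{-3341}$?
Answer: $- \frac{41180689986}{657325496035} \approx -0.062649$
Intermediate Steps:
$Q = - \frac{4015}{3341}$ ($Q = -2 - \frac{2667}{-3341} = -2 - - \frac{2667}{3341} = -2 + \frac{2667}{3341} = - \frac{4015}{3341} \approx -1.2017$)
$I{\left(P,c \right)} = -98 - 124 c$
$\frac{Q}{-22069} + \frac{1118}{I{\left(-9,143 \right)}} = - \frac{4015}{3341 \left(-22069\right)} + \frac{1118}{-98 - 17732} = \left(- \frac{4015}{3341}\right) \left(- \frac{1}{22069}\right) + \frac{1118}{-98 - 17732} = \frac{4015}{73732529} + \frac{1118}{-17830} = \frac{4015}{73732529} + 1118 \left(- \frac{1}{17830}\right) = \frac{4015}{73732529} - \frac{559}{8915} = - \frac{41180689986}{657325496035}$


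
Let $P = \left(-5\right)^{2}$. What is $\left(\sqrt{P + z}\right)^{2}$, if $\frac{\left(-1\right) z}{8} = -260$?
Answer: $2105$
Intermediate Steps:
$z = 2080$ ($z = \left(-8\right) \left(-260\right) = 2080$)
$P = 25$
$\left(\sqrt{P + z}\right)^{2} = \left(\sqrt{25 + 2080}\right)^{2} = \left(\sqrt{2105}\right)^{2} = 2105$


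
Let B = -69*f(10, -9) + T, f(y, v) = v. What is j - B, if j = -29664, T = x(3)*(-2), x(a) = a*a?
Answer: -30267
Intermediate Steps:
x(a) = a**2
T = -18 (T = 3**2*(-2) = 9*(-2) = -18)
B = 603 (B = -69*(-9) - 18 = 621 - 18 = 603)
j - B = -29664 - 1*603 = -29664 - 603 = -30267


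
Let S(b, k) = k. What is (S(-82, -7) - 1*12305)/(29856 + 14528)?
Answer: -81/292 ≈ -0.27740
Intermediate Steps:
(S(-82, -7) - 1*12305)/(29856 + 14528) = (-7 - 1*12305)/(29856 + 14528) = (-7 - 12305)/44384 = -12312*1/44384 = -81/292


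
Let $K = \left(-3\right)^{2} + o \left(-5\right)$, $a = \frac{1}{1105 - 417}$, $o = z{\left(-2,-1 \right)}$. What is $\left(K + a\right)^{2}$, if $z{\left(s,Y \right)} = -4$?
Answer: $\frac{398122209}{473344} \approx 841.08$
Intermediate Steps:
$o = -4$
$a = \frac{1}{688} \approx 0.0014535$
$K = 29$ ($K = \left(-3\right)^{2} - -20 = 9 + 20 = 29$)
$\left(K + a\right)^{2} = \left(29 + \frac{1}{688}\right)^{2} = \left(\frac{19953}{688}\right)^{2} = \frac{398122209}{473344}$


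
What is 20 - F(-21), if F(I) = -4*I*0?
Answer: 20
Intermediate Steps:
F(I) = 0
20 - F(-21) = 20 - 1*0 = 20 + 0 = 20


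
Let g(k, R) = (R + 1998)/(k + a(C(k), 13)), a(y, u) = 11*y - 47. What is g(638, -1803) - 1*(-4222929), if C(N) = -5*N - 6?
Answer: 29193108138/6913 ≈ 4.2229e+6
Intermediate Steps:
C(N) = -6 - 5*N
a(y, u) = -47 + 11*y
g(k, R) = (1998 + R)/(-113 - 54*k) (g(k, R) = (R + 1998)/(k + (-47 + 11*(-6 - 5*k))) = (1998 + R)/(k + (-47 + (-66 - 55*k))) = (1998 + R)/(k + (-113 - 55*k)) = (1998 + R)/(-113 - 54*k))
g(638, -1803) - 1*(-4222929) = (-1998 - 1*(-1803))/(113 + 54*638) - 1*(-4222929) = (-1998 + 1803)/(113 + 34452) + 4222929 = -195/34565 + 4222929 = (1/34565)*(-195) + 4222929 = -39/6913 + 4222929 = 29193108138/6913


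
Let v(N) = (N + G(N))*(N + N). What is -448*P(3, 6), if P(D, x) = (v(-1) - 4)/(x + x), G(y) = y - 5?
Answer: -1120/3 ≈ -373.33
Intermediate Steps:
G(y) = -5 + y
v(N) = 2*N*(-5 + 2*N) (v(N) = (N + (-5 + N))*(N + N) = (-5 + 2*N)*(2*N) = 2*N*(-5 + 2*N))
P(D, x) = 5/x (P(D, x) = (2*(-1)*(-5 + 2*(-1)) - 4)/(x + x) = (2*(-1)*(-5 - 2) - 4)/((2*x)) = (2*(-1)*(-7) - 4)*(1/(2*x)) = (14 - 4)*(1/(2*x)) = 10*(1/(2*x)) = 5/x)
-448*P(3, 6) = -2240/6 = -448*5/6 = -1120/3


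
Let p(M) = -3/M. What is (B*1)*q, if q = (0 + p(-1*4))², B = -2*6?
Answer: -27/4 ≈ -6.7500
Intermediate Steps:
B = -12
q = 9/16 (q = (0 - 3/((-1*4)))² = (0 - 3/(-4))² = (0 - 3*(-¼))² = (0 + ¾)² = (¾)² = 9/16 ≈ 0.56250)
(B*1)*q = -12*1*(9/16) = -12*9/16 = -27/4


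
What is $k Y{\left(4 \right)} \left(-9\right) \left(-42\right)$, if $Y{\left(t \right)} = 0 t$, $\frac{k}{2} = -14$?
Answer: $0$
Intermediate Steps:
$k = -28$ ($k = 2 \left(-14\right) = -28$)
$Y{\left(t \right)} = 0$
$k Y{\left(4 \right)} \left(-9\right) \left(-42\right) = \left(-28\right) 0 \left(-9\right) \left(-42\right) = 0 \left(-9\right) \left(-42\right) = 0 \left(-42\right) = 0$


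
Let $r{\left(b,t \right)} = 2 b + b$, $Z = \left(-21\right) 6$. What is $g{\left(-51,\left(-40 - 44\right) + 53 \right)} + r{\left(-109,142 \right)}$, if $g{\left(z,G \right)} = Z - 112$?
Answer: $-565$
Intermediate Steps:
$Z = -126$
$g{\left(z,G \right)} = -238$ ($g{\left(z,G \right)} = -126 - 112 = -238$)
$r{\left(b,t \right)} = 3 b$
$g{\left(-51,\left(-40 - 44\right) + 53 \right)} + r{\left(-109,142 \right)} = -238 + 3 \left(-109\right) = -238 - 327 = -565$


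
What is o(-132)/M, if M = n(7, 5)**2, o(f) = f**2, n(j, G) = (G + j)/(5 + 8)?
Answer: 20449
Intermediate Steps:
n(j, G) = G/13 + j/13 (n(j, G) = (G + j)/13 = (G + j)*(1/13) = G/13 + j/13)
M = 144/169 (M = ((1/13)*5 + (1/13)*7)**2 = (5/13 + 7/13)**2 = (12/13)**2 = 144/169 ≈ 0.85207)
o(-132)/M = (-132)**2/(144/169) = 17424*(169/144) = 20449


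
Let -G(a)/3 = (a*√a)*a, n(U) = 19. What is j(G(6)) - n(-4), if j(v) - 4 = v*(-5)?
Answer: -15 + 540*√6 ≈ 1307.7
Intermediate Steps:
G(a) = -3*a^(5/2) (G(a) = -3*a*√a*a = -3*a^(3/2)*a = -3*a^(5/2))
j(v) = 4 - 5*v (j(v) = 4 + v*(-5) = 4 - 5*v)
j(G(6)) - n(-4) = (4 - (-15)*6^(5/2)) - 1*19 = (4 - (-15)*36*√6) - 19 = (4 - (-540)*√6) - 19 = (4 + 540*√6) - 19 = -15 + 540*√6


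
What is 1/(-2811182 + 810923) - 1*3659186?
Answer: -7319319729175/2000259 ≈ -3.6592e+6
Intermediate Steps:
1/(-2811182 + 810923) - 1*3659186 = 1/(-2000259) - 3659186 = -1/2000259 - 3659186 = -7319319729175/2000259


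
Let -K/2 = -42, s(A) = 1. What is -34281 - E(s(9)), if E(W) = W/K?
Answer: -2879605/84 ≈ -34281.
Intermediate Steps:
K = 84 (K = -2*(-42) = 84)
E(W) = W/84
-34281 - E(s(9)) = -34281 - 1/84 = -2879605/84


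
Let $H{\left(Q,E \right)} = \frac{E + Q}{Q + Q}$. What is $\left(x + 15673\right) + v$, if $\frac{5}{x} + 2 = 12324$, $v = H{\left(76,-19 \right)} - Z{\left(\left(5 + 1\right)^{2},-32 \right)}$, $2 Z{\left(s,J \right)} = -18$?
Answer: $\frac{772952919}{49288} \approx 15682.0$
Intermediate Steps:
$Z{\left(s,J \right)} = -9$ ($Z{\left(s,J \right)} = \frac{1}{2} \left(-18\right) = -9$)
$H{\left(Q,E \right)} = \frac{E + Q}{2 Q}$
$v = \frac{75}{8}$ ($v = \frac{-19 + 76}{2 \cdot 76} - -9 = \frac{1}{2} \cdot \frac{1}{76} \cdot 57 + 9 = \frac{3}{8} + 9 = \frac{75}{8} \approx 9.375$)
$x = \frac{5}{12322}$ ($x = \frac{5}{-2 + 12324} = \frac{5}{12322} \approx 0.00040578$)
$\left(x + 15673\right) + v = \left(\frac{5}{12322} + 15673\right) + \frac{75}{8} = \frac{193122711}{12322} + \frac{75}{8} = \frac{772952919}{49288}$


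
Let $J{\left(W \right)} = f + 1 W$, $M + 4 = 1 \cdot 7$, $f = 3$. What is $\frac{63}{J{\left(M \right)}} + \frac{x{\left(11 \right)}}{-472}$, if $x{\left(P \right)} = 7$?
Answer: $\frac{4949}{472} \approx 10.485$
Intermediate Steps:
$M = 3$ ($M = -4 + 1 \cdot 7 = -4 + 7 = 3$)
$J{\left(W \right)} = 3 + W$ ($J{\left(W \right)} = 3 + 1 W = 3 + W$)
$\frac{63}{J{\left(M \right)}} + \frac{x{\left(11 \right)}}{-472} = \frac{63}{3 + 3} + \frac{7}{-472} = \frac{63}{6} + 7 \left(- \frac{1}{472}\right) = 63 \cdot \frac{1}{6} - \frac{7}{472} = \frac{21}{2} - \frac{7}{472} = \frac{4949}{472}$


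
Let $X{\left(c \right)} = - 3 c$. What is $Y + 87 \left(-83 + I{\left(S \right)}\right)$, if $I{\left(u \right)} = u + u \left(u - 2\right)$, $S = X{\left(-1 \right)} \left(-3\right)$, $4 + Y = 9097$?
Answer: $9702$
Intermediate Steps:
$Y = 9093$ ($Y = -4 + 9097 = 9093$)
$S = -9$ ($S = \left(-3\right) \left(-1\right) \left(-3\right) = 3 \left(-3\right) = -9$)
$I{\left(u \right)} = u + u \left(-2 + u\right)$
$Y + 87 \left(-83 + I{\left(S \right)}\right) = 9093 + 87 \left(-83 - 9 \left(-1 - 9\right)\right) = 9093 + 87 \left(-83 - -90\right) = 9093 + 87 \left(-83 + 90\right) = 9093 + 87 \cdot 7 = 9093 + 609 = 9702$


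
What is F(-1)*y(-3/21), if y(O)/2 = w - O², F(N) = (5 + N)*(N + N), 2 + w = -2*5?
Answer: 9424/49 ≈ 192.33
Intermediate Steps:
w = -12 (w = -2 - 2*5 = -2 - 10 = -12)
F(N) = 2*N*(5 + N) (F(N) = (5 + N)*(2*N) = 2*N*(5 + N))
y(O) = -24 - 2*O² (y(O) = 2*(-12 - O²) = -24 - 2*O²)
F(-1)*y(-3/21) = (2*(-1)*(5 - 1))*(-24 - 2*(-3/21)²) = (2*(-1)*4)*(-24 - 2*(-3*1/21)²) = -8*(-24 - 2*(-⅐)²) = -8*(-24 - 2*1/49) = -8*(-24 - 2/49) = -8*(-1178/49) = 9424/49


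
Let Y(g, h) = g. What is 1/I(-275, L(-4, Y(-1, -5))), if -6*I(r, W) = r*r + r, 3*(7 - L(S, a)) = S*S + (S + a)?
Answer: -3/37675 ≈ -7.9628e-5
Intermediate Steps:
L(S, a) = 7 - S/3 - a/3 - S**2/3 (L(S, a) = 7 - (S*S + (S + a))/3 = 7 - (S**2 + (S + a))/3 = 7 - (S + a + S**2)/3 = 7 + (-S/3 - a/3 - S**2/3) = 7 - S/3 - a/3 - S**2/3)
I(r, W) = -r/6 - r**2/6 (I(r, W) = -(r*r + r)/6 = -(r**2 + r)/6 = -(r + r**2)/6 = -r/6 - r**2/6)
1/I(-275, L(-4, Y(-1, -5))) = 1/(-1/6*(-275)*(1 - 275)) = 1/(-1/6*(-275)*(-274)) = 1/(-37675/3) = -3/37675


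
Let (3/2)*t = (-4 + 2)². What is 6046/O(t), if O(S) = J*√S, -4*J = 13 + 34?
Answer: -6046*√6/47 ≈ -315.10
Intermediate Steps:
t = 8/3 (t = 2*(-4 + 2)²/3 = (⅔)*(-2)² = (⅔)*4 = 8/3 ≈ 2.6667)
J = -47/4 (J = -(13 + 34)/4 = -¼*47 = -47/4 ≈ -11.750)
O(S) = -47*√S/4
6046/O(t) = 6046/((-47*√6/6)) = 6046*(-√6/47) = -6046*√6/47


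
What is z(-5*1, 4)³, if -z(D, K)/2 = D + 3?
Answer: 64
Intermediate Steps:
z(D, K) = -6 - 2*D (z(D, K) = -2*(D + 3) = -2*(3 + D) = -6 - 2*D)
z(-5*1, 4)³ = (-6 - (-10))³ = (-6 - 2*(-5))³ = (-6 + 10)³ = 4³ = 64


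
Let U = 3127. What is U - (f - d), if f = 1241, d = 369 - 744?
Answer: 1511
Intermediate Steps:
d = -375
U - (f - d) = 3127 - (1241 - 1*(-375)) = 3127 - (1241 + 375) = 3127 - 1*1616 = 3127 - 1616 = 1511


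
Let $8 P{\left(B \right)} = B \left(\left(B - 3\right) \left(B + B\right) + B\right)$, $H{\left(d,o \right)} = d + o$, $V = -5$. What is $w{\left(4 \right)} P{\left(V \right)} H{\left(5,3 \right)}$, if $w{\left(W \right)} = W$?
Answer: $-1500$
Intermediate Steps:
$P{\left(B \right)} = \frac{B \left(B + 2 B \left(-3 + B\right)\right)}{8}$ ($P{\left(B \right)} = \frac{B \left(\left(B - 3\right) \left(B + B\right) + B\right)}{8} = \frac{B \left(\left(-3 + B\right) 2 B + B\right)}{8} = \frac{B \left(2 B \left(-3 + B\right) + B\right)}{8} = \frac{B \left(B + 2 B \left(-3 + B\right)\right)}{8}$)
$w{\left(4 \right)} P{\left(V \right)} H{\left(5,3 \right)} = 4 \frac{\left(-5\right)^{2} \left(-5 + 2 \left(-5\right)\right)}{8} \left(5 + 3\right) = 4 \cdot \frac{1}{8} \cdot 25 \left(-5 - 10\right) 8 = 4 \cdot \frac{1}{8} \cdot 25 \left(-15\right) 8 = 4 \left(- \frac{375}{8}\right) 8 = \left(- \frac{375}{2}\right) 8 = -1500$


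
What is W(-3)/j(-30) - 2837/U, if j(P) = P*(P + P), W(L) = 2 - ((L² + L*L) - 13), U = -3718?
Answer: 849241/1115400 ≈ 0.76138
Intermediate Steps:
W(L) = 15 - 2*L² (W(L) = 2 - ((L² + L²) - 13) = 2 - (2*L² - 13) = 2 - (-13 + 2*L²) = 2 + (13 - 2*L²) = 15 - 2*L²)
j(P) = 2*P² (j(P) = P*(2*P) = 2*P²)
W(-3)/j(-30) - 2837/U = (15 - 2*(-3)²)/((2*(-30)²)) - 2837/(-3718) = (15 - 2*9)/((2*900)) - 2837*(-1/3718) = (15 - 18)/1800 + 2837/3718 = -3*1/1800 + 2837/3718 = -1/600 + 2837/3718 = 849241/1115400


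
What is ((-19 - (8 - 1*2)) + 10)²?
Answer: 225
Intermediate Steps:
((-19 - (8 - 1*2)) + 10)² = ((-19 - (8 - 2)) + 10)² = ((-19 - 1*6) + 10)² = ((-19 - 6) + 10)² = (-25 + 10)² = (-15)² = 225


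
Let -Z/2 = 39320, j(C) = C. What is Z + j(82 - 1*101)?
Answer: -78659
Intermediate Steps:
Z = -78640 (Z = -2*39320 = -78640)
Z + j(82 - 1*101) = -78640 + (82 - 1*101) = -78640 + (82 - 101) = -78640 - 19 = -78659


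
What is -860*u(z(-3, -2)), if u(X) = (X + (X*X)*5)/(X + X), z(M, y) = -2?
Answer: 3870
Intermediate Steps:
u(X) = (X + 5*X²)/(2*X) (u(X) = (X + X²*5)/((2*X)) = (X + 5*X²)*(1/(2*X)) = (X + 5*X²)/(2*X))
-860*u(z(-3, -2)) = -860*(½ + (5/2)*(-2)) = -860*(½ - 5) = -860*(-9/2) = 3870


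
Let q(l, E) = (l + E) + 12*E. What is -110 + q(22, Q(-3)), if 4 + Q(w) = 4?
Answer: -88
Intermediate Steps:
Q(w) = 0 (Q(w) = -4 + 4 = 0)
q(l, E) = l + 13*E (q(l, E) = (E + l) + 12*E = l + 13*E)
-110 + q(22, Q(-3)) = -110 + (22 + 13*0) = -110 + (22 + 0) = -110 + 22 = -88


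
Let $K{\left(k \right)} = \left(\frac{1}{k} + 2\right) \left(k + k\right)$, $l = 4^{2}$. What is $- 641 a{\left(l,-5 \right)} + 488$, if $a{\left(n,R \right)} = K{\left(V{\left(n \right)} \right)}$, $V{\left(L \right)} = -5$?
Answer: $12026$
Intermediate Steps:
$l = 16$
$K{\left(k \right)} = 2 k \left(2 + \frac{1}{k}\right)$ ($K{\left(k \right)} = \left(2 + \frac{1}{k}\right) 2 k = 2 k \left(2 + \frac{1}{k}\right)$)
$a{\left(n,R \right)} = -18$ ($a{\left(n,R \right)} = 2 + 4 \left(-5\right) = 2 - 20 = -18$)
$- 641 a{\left(l,-5 \right)} + 488 = \left(-641\right) \left(-18\right) + 488 = 11538 + 488 = 12026$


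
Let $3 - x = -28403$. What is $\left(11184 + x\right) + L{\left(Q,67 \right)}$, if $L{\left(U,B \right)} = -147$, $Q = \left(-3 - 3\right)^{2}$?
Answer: $39443$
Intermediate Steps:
$Q = 36$ ($Q = \left(-6\right)^{2} = 36$)
$x = 28406$ ($x = 3 - -28403 = 3 + 28403 = 28406$)
$\left(11184 + x\right) + L{\left(Q,67 \right)} = \left(11184 + 28406\right) - 147 = 39590 - 147 = 39443$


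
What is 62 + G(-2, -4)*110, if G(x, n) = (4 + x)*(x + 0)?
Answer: -378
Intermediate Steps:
G(x, n) = x*(4 + x) (G(x, n) = (4 + x)*x = x*(4 + x))
62 + G(-2, -4)*110 = 62 - 2*(4 - 2)*110 = 62 - 2*2*110 = 62 - 4*110 = 62 - 440 = -378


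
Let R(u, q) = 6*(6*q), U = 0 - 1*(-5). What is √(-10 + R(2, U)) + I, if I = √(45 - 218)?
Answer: √170 + I*√173 ≈ 13.038 + 13.153*I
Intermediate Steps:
U = 5 (U = 0 + 5 = 5)
R(u, q) = 36*q
I = I*√173 (I = √(-173) = I*√173 ≈ 13.153*I)
√(-10 + R(2, U)) + I = √(-10 + 36*5) + I*√173 = √(-10 + 180) + I*√173 = √170 + I*√173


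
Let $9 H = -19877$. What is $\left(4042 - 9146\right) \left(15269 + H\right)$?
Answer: $- \frac{599944576}{9} \approx -6.666 \cdot 10^{7}$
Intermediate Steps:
$H = - \frac{19877}{9}$ ($H = \frac{1}{9} \left(-19877\right) = - \frac{19877}{9} \approx -2208.6$)
$\left(4042 - 9146\right) \left(15269 + H\right) = \left(4042 - 9146\right) \left(15269 - \frac{19877}{9}\right) = \left(-5104\right) \frac{117544}{9} = - \frac{599944576}{9}$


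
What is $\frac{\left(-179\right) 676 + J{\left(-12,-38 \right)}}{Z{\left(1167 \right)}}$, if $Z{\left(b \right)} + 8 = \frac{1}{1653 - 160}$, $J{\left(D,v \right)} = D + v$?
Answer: $\frac{180733622}{11943} \approx 15133.0$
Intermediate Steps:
$Z{\left(b \right)} = - \frac{11943}{1493}$ ($Z{\left(b \right)} = -8 + \frac{1}{1653 - 160} = -8 + \frac{1}{1493} = - \frac{11943}{1493}$)
$\frac{\left(-179\right) 676 + J{\left(-12,-38 \right)}}{Z{\left(1167 \right)}} = \frac{\left(-179\right) 676 - 50}{- \frac{11943}{1493}} = \left(-121004 - 50\right) \left(- \frac{1493}{11943}\right) = \left(-121054\right) \left(- \frac{1493}{11943}\right) = \frac{180733622}{11943}$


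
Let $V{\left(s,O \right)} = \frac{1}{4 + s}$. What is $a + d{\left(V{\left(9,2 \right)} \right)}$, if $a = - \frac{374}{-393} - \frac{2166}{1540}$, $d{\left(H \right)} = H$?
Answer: $- \frac{1486697}{3933930} \approx -0.37792$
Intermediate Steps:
$a = - \frac{137639}{302610}$ ($a = \left(-374\right) \left(- \frac{1}{393}\right) - \frac{1083}{770} = \frac{374}{393} - \frac{1083}{770} = - \frac{137639}{302610} \approx -0.45484$)
$a + d{\left(V{\left(9,2 \right)} \right)} = - \frac{137639}{302610} + \frac{1}{4 + 9} = - \frac{137639}{302610} + \frac{1}{13} = - \frac{1486697}{3933930}$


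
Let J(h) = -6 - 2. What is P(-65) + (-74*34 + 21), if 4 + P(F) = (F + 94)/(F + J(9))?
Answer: -182456/73 ≈ -2499.4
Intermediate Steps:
J(h) = -8
P(F) = -4 + (94 + F)/(-8 + F) (P(F) = -4 + (F + 94)/(F - 8) = -4 + (94 + F)/(-8 + F))
P(-65) + (-74*34 + 21) = 3*(42 - 1*(-65))/(-8 - 65) + (-74*34 + 21) = 3*(42 + 65)/(-73) + (-2516 + 21) = 3*(-1/73)*107 - 2495 = -321/73 - 2495 = -182456/73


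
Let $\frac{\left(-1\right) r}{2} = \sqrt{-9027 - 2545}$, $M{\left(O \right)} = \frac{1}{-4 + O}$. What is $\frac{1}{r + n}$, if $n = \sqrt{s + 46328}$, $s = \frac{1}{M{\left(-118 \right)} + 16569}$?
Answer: $\frac{2021417}{3 \sqrt{21033564160348274} - 8085668 i \sqrt{2893}} \approx 0.002324 + 0.002323 i$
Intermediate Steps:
$r = - 4 i \sqrt{2893}$ ($r = - 2 \sqrt{-9027 - 2545} = - 2 \sqrt{-11572} = - 2 \cdot 2 i \sqrt{2893} = - 4 i \sqrt{2893} \approx - 215.15 i$)
$s = \frac{122}{2021417}$ ($s = \frac{1}{\frac{1}{-4 - 118} + 16569} = \frac{1}{\frac{1}{-122} + 16569} = \frac{1}{- \frac{1}{122} + 16569} = \frac{1}{\frac{2021417}{122}} = \frac{122}{2021417} \approx 6.0354 \cdot 10^{-5}$)
$n = \frac{3 \sqrt{21033564160348274}}{2021417}$ ($n = \sqrt{\frac{122}{2021417} + 46328} = \sqrt{\frac{93648206898}{2021417}} = \frac{3 \sqrt{21033564160348274}}{2021417} \approx 215.24$)
$\frac{1}{r + n} = \frac{1}{- 4 i \sqrt{2893} + \frac{3 \sqrt{21033564160348274}}{2021417}} = \frac{1}{\frac{3 \sqrt{21033564160348274}}{2021417} - 4 i \sqrt{2893}}$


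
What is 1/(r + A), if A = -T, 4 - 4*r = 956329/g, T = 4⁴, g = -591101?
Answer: -2364404/601966691 ≈ -0.0039278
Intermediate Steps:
T = 256
r = 3320733/2364404 (r = 1 - 956329/(4*(-591101)) = 1 - 956329*(-1)/(4*591101) = 1 - ¼*(-956329/591101) = 1 + 956329/2364404 = 3320733/2364404 ≈ 1.4045)
A = -256 (A = -1*256 = -256)
1/(r + A) = 1/(3320733/2364404 - 256) = 1/(-601966691/2364404) = -2364404/601966691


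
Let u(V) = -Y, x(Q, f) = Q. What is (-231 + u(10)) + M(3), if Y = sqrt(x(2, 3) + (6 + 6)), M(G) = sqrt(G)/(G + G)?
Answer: -231 - sqrt(14) + sqrt(3)/6 ≈ -234.45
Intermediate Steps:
M(G) = 1/(2*sqrt(G)) (M(G) = sqrt(G)/((2*G)) = (1/(2*G))*sqrt(G) = 1/(2*sqrt(G)))
Y = sqrt(14) (Y = sqrt(2 + (6 + 6)) = sqrt(2 + 12) = sqrt(14) ≈ 3.7417)
u(V) = -sqrt(14)
(-231 + u(10)) + M(3) = (-231 - sqrt(14)) + 1/(2*sqrt(3)) = (-231 - sqrt(14)) + (sqrt(3)/3)/2 = (-231 - sqrt(14)) + sqrt(3)/6 = -231 - sqrt(14) + sqrt(3)/6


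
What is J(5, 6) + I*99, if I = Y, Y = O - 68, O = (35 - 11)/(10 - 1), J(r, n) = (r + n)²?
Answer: -6347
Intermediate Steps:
J(r, n) = (n + r)²
O = 8/3 (O = 24/9 = 24*(⅑) = 8/3 ≈ 2.6667)
Y = -196/3 (Y = 8/3 - 68 = -196/3 ≈ -65.333)
I = -196/3 ≈ -65.333
J(5, 6) + I*99 = (6 + 5)² - 196/3*99 = 11² - 6468 = 121 - 6468 = -6347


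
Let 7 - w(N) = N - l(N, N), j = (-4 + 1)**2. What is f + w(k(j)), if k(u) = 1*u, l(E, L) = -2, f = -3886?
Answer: -3890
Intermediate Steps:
j = 9 (j = (-3)**2 = 9)
k(u) = u
w(N) = 5 - N (w(N) = 7 - (N - 1*(-2)) = 7 - (N + 2) = 7 - (2 + N) = 7 + (-2 - N) = 5 - N)
f + w(k(j)) = -3886 + (5 - 1*9) = -3886 + (5 - 9) = -3886 - 4 = -3890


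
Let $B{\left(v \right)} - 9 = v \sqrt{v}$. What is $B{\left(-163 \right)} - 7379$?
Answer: $-7370 - 163 i \sqrt{163} \approx -7370.0 - 2081.0 i$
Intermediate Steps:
$B{\left(v \right)} = 9 + v^{\frac{3}{2}}$ ($B{\left(v \right)} = 9 + v \sqrt{v} = 9 + v^{\frac{3}{2}}$)
$B{\left(-163 \right)} - 7379 = \left(9 + \left(-163\right)^{\frac{3}{2}}\right) - 7379 = \left(9 - 163 i \sqrt{163}\right) - 7379 = -7370 - 163 i \sqrt{163}$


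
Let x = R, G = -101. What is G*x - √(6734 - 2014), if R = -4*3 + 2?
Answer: 1010 - 4*√295 ≈ 941.30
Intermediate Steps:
R = -10 (R = -12 + 2 = -10)
x = -10
G*x - √(6734 - 2014) = -101*(-10) - √(6734 - 2014) = 1010 - √4720 = 1010 - 4*√295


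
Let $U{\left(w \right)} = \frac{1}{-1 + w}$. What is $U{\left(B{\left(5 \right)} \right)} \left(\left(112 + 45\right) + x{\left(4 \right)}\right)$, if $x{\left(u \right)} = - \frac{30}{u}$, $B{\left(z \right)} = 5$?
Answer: $\frac{299}{8} \approx 37.375$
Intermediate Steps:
$U{\left(B{\left(5 \right)} \right)} \left(\left(112 + 45\right) + x{\left(4 \right)}\right) = \frac{\left(112 + 45\right) - \frac{30}{4}}{-1 + 5} = \frac{157 - \frac{15}{2}}{4} = \frac{1}{4} \cdot \frac{299}{2} = \frac{299}{8}$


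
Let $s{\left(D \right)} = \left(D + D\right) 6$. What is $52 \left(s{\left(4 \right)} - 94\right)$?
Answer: $-2392$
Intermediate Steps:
$s{\left(D \right)} = 12 D$ ($s{\left(D \right)} = 2 D 6 = 12 D$)
$52 \left(s{\left(4 \right)} - 94\right) = 52 \left(12 \cdot 4 - 94\right) = 52 \left(48 - 94\right) = 52 \left(-46\right) = -2392$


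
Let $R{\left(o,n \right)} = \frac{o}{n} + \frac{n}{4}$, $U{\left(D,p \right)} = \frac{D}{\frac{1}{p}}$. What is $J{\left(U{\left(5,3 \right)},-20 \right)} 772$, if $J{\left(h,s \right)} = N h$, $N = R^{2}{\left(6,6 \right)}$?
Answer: $72375$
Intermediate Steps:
$U{\left(D,p \right)} = D p$
$R{\left(o,n \right)} = \frac{n}{4} + \frac{o}{n}$ ($R{\left(o,n \right)} = \frac{o}{n} + n \frac{1}{4} = \frac{o}{n} + \frac{n}{4} = \frac{n}{4} + \frac{o}{n}$)
$N = \frac{25}{4}$ ($N = \left(\frac{1}{4} \cdot 6 + \frac{6}{6}\right)^{2} = \left(\frac{3}{2} + 6 \cdot \frac{1}{6}\right)^{2} = \left(\frac{3}{2} + 1\right)^{2} = \left(\frac{5}{2}\right)^{2} = \frac{25}{4} \approx 6.25$)
$J{\left(h,s \right)} = \frac{25 h}{4}$
$J{\left(U{\left(5,3 \right)},-20 \right)} 772 = \frac{25 \cdot 5 \cdot 3}{4} \cdot 772 = \frac{25}{4} \cdot 15 \cdot 772 = \frac{375}{4} \cdot 772 = 72375$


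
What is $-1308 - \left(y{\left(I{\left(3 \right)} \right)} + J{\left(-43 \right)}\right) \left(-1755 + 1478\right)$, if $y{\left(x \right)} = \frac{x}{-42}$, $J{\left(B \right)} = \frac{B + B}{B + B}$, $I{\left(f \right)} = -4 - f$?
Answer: $- \frac{5909}{6} \approx -984.83$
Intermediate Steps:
$J{\left(B \right)} = 1$ ($J{\left(B \right)} = \frac{2 B}{2 B} = 2 B \frac{1}{2 B} = 1$)
$y{\left(x \right)} = - \frac{x}{42}$ ($y{\left(x \right)} = x \left(- \frac{1}{42}\right) = - \frac{x}{42}$)
$-1308 - \left(y{\left(I{\left(3 \right)} \right)} + J{\left(-43 \right)}\right) \left(-1755 + 1478\right) = -1308 - \left(- \frac{-4 - 3}{42} + 1\right) \left(-1755 + 1478\right) = -1308 - \left(- \frac{-4 - 3}{42} + 1\right) \left(-277\right) = -1308 - \left(\left(- \frac{1}{42}\right) \left(-7\right) + 1\right) \left(-277\right) = -1308 - \left(\frac{1}{6} + 1\right) \left(-277\right) = -1308 - \frac{7}{6} \left(-277\right) = -1308 - - \frac{1939}{6} = -1308 + \frac{1939}{6} = - \frac{5909}{6}$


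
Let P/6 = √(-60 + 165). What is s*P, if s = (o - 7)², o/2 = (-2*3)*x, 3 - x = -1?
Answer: 18150*√105 ≈ 1.8598e+5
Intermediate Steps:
x = 4 (x = 3 - 1*(-1) = 3 + 1 = 4)
o = -48 (o = 2*(-2*3*4) = 2*(-6*4) = 2*(-24) = -48)
P = 6*√105 (P = 6*√(-60 + 165) = 6*√105 ≈ 61.482)
s = 3025 (s = (-48 - 7)² = (-55)² = 3025)
s*P = 3025*(6*√105) = 18150*√105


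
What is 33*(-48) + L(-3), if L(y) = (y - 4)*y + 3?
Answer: -1560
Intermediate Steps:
L(y) = 3 + y*(-4 + y) (L(y) = (-4 + y)*y + 3 = y*(-4 + y) + 3 = 3 + y*(-4 + y))
33*(-48) + L(-3) = 33*(-48) + (3 + (-3)² - 4*(-3)) = -1584 + (3 + 9 + 12) = -1584 + 24 = -1560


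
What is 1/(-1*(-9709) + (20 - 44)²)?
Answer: 1/10285 ≈ 9.7229e-5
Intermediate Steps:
1/(-1*(-9709) + (20 - 44)²) = 1/(9709 + (-24)²) = 1/(9709 + 576) = 1/10285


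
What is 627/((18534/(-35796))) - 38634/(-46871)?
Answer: -175210165596/144784519 ≈ -1210.1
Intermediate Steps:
627/((18534/(-35796))) - 38634/(-46871) = 627/((18534*(-1/35796))) - 38634*(-1/46871) = 627/(-3089/5966) + 38634/46871 = 627*(-5966/3089) + 38634/46871 = -3740682/3089 + 38634/46871 = -175210165596/144784519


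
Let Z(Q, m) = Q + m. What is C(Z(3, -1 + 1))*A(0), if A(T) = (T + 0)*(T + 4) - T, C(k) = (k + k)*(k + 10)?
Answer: 0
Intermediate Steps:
C(k) = 2*k*(10 + k) (C(k) = (2*k)*(10 + k) = 2*k*(10 + k))
A(T) = -T + T*(4 + T) (A(T) = T*(4 + T) - T = -T + T*(4 + T))
C(Z(3, -1 + 1))*A(0) = (2*(3 + (-1 + 1))*(10 + (3 + (-1 + 1))))*(0*(3 + 0)) = (2*(3 + 0)*(10 + (3 + 0)))*(0*3) = (2*3*(10 + 3))*0 = (2*3*13)*0 = 78*0 = 0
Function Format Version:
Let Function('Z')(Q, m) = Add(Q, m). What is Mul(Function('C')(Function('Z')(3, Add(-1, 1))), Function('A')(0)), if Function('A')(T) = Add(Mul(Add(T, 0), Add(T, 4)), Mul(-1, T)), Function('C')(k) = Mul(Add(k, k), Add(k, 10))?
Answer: 0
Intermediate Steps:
Function('C')(k) = Mul(2, k, Add(10, k)) (Function('C')(k) = Mul(Mul(2, k), Add(10, k)) = Mul(2, k, Add(10, k)))
Function('A')(T) = Add(Mul(-1, T), Mul(T, Add(4, T))) (Function('A')(T) = Add(Mul(T, Add(4, T)), Mul(-1, T)) = Add(Mul(-1, T), Mul(T, Add(4, T))))
Mul(Function('C')(Function('Z')(3, Add(-1, 1))), Function('A')(0)) = Mul(Mul(2, Add(3, Add(-1, 1)), Add(10, Add(3, Add(-1, 1)))), Mul(0, Add(3, 0))) = Mul(Mul(2, Add(3, 0), Add(10, Add(3, 0))), Mul(0, 3)) = Mul(Mul(2, 3, Add(10, 3)), 0) = Mul(Mul(2, 3, 13), 0) = Mul(78, 0) = 0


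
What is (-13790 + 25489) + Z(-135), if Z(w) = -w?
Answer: 11834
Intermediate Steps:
(-13790 + 25489) + Z(-135) = (-13790 + 25489) - 1*(-135) = 11699 + 135 = 11834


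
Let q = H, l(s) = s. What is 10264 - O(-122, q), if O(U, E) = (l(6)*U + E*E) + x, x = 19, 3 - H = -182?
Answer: -23248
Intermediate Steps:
H = 185 (H = 3 - 1*(-182) = 3 + 182 = 185)
q = 185
O(U, E) = 19 + E² + 6*U (O(U, E) = (6*U + E*E) + 19 = (6*U + E²) + 19 = (E² + 6*U) + 19 = 19 + E² + 6*U)
10264 - O(-122, q) = 10264 - (19 + 185² + 6*(-122)) = 10264 - (19 + 34225 - 732) = 10264 - 1*33512 = 10264 - 33512 = -23248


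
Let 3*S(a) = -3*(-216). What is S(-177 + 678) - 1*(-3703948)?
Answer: 3704164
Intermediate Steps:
S(a) = 216 (S(a) = (-3*(-216))/3 = (⅓)*648 = 216)
S(-177 + 678) - 1*(-3703948) = 216 - 1*(-3703948) = 216 + 3703948 = 3704164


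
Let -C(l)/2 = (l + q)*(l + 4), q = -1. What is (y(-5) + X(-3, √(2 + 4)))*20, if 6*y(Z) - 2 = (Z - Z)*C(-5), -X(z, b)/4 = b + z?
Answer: 740/3 - 80*√6 ≈ 50.708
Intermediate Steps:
C(l) = -2*(-1 + l)*(4 + l) (C(l) = -2*(l - 1)*(l + 4) = -2*(-1 + l)*(4 + l))
X(z, b) = -4*b - 4*z (X(z, b) = -4*(b + z) = -4*b - 4*z)
y(Z) = ⅓ (y(Z) = ⅓ + ((Z - Z)*(8 - 6*(-5) - 2*(-5)²))/6 = ⅓ + (0*(8 + 30 - 2*25))/6 = ⅓ + (0*(8 + 30 - 50))/6 = ⅓ + (0*(-12))/6 = ⅓ + (⅙)*0 = ⅓ + 0 = ⅓)
(y(-5) + X(-3, √(2 + 4)))*20 = (⅓ + (-4*√(2 + 4) - 4*(-3)))*20 = (⅓ + (-4*√6 + 12))*20 = (⅓ + (12 - 4*√6))*20 = (37/3 - 4*√6)*20 = 740/3 - 80*√6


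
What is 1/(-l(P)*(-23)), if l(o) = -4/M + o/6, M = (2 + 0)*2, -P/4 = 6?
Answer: -1/115 ≈ -0.0086956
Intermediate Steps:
P = -24 (P = -4*6 = -24)
M = 4 (M = 2*2 = 4)
l(o) = -1 + o/6 (l(o) = -4/4 + o/6 = -4*1/4 + o*(1/6) = -1 + o/6)
1/(-l(P)*(-23)) = 1/(-(-1 + (1/6)*(-24))*(-23)) = 1/(-(-1 - 4)*(-23)) = 1/(-1*(-5)*(-23)) = 1/(5*(-23)) = 1/(-115) = -1/115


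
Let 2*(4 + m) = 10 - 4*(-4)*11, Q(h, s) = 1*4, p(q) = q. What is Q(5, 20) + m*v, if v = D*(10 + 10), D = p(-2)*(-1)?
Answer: 3564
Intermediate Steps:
Q(h, s) = 4
D = 2 (D = -2*(-1) = 2)
m = 89 (m = -4 + (10 - 4*(-4)*11)/2 = -4 + (10 + 16*11)/2 = -4 + (10 + 176)/2 = -4 + (½)*186 = -4 + 93 = 89)
v = 40 (v = 2*(10 + 10) = 2*20 = 40)
Q(5, 20) + m*v = 4 + 89*40 = 4 + 3560 = 3564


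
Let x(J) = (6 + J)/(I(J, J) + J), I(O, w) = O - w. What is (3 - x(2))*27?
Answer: -27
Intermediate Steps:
x(J) = (6 + J)/J (x(J) = (6 + J)/((J - J) + J) = (6 + J)/(0 + J) = (6 + J)/J)
(3 - x(2))*27 = (3 - (6 + 2)/2)*27 = (3 - 8/2)*27 = (3 - 1*4)*27 = (3 - 4)*27 = -1*27 = -27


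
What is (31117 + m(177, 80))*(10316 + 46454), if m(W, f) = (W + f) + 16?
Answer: 1782010300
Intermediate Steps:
m(W, f) = 16 + W + f
(31117 + m(177, 80))*(10316 + 46454) = (31117 + (16 + 177 + 80))*(10316 + 46454) = (31117 + 273)*56770 = 31390*56770 = 1782010300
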